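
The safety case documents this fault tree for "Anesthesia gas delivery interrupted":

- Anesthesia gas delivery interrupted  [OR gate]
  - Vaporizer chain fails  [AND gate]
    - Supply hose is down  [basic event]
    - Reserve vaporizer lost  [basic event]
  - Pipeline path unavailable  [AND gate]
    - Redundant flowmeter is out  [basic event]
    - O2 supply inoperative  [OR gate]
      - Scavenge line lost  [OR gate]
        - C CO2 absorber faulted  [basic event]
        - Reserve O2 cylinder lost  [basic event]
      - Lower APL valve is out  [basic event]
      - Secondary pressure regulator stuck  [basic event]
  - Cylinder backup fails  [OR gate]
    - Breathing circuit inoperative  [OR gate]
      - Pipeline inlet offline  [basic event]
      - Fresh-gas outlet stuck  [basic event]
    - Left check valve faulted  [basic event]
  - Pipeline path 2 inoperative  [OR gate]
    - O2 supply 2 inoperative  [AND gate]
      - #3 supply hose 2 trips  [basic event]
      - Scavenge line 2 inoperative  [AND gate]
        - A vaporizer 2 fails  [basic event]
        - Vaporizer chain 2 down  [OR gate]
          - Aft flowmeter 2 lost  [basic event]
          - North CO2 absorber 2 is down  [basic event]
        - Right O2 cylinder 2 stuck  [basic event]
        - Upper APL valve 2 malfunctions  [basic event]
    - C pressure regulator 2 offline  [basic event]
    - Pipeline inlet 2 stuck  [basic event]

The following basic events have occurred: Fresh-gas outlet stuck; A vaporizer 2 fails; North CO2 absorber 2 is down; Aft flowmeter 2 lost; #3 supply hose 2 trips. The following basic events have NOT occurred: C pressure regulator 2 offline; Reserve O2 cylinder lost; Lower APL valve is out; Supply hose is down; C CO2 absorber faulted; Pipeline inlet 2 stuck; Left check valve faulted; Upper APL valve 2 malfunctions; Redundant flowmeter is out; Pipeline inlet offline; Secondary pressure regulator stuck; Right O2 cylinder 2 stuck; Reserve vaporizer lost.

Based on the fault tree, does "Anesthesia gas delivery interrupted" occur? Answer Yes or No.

Vaporizer chain fails [AND]: Supply hose is down=not, Reserve vaporizer lost=not → not all inputs occur → does not occur.
Scavenge line lost [OR]: C CO2 absorber faulted=not, Reserve O2 cylinder lost=not → no input occurs → does not occur.
O2 supply inoperative [OR]: Scavenge line lost=not, Lower APL valve is out=not, Secondary pressure regulator stuck=not → no input occurs → does not occur.
Pipeline path unavailable [AND]: Redundant flowmeter is out=not, O2 supply inoperative=not → not all inputs occur → does not occur.
Breathing circuit inoperative [OR]: Pipeline inlet offline=not, Fresh-gas outlet stuck=occurs → at least one input occurs → occurs.
Cylinder backup fails [OR]: Breathing circuit inoperative=occurs, Left check valve faulted=not → at least one input occurs → occurs.
Vaporizer chain 2 down [OR]: Aft flowmeter 2 lost=occurs, North CO2 absorber 2 is down=occurs → at least one input occurs → occurs.
Scavenge line 2 inoperative [AND]: A vaporizer 2 fails=occurs, Vaporizer chain 2 down=occurs, Right O2 cylinder 2 stuck=not, Upper APL valve 2 malfunctions=not → not all inputs occur → does not occur.
O2 supply 2 inoperative [AND]: #3 supply hose 2 trips=occurs, Scavenge line 2 inoperative=not → not all inputs occur → does not occur.
Pipeline path 2 inoperative [OR]: O2 supply 2 inoperative=not, C pressure regulator 2 offline=not, Pipeline inlet 2 stuck=not → no input occurs → does not occur.
Anesthesia gas delivery interrupted [OR]: Vaporizer chain fails=not, Pipeline path unavailable=not, Cylinder backup fails=occurs, Pipeline path 2 inoperative=not → at least one input occurs → occurs.

Yes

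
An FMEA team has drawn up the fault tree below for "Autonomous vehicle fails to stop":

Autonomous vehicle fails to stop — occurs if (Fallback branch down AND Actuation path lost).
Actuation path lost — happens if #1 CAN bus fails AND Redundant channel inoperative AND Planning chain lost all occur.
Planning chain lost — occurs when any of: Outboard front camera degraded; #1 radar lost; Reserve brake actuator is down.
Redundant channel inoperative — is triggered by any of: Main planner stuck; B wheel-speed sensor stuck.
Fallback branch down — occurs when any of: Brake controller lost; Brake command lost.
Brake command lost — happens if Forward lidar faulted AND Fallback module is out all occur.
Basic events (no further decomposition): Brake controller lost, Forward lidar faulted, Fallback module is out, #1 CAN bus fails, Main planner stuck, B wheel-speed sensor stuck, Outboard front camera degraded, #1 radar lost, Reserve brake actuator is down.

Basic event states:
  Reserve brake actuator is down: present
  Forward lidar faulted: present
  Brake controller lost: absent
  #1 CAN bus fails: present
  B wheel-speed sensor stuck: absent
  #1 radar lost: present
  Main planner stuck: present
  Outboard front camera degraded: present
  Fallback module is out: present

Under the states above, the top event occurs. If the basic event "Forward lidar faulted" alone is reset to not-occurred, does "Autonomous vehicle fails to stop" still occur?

No

Counterfactual: set "Forward lidar faulted" to not occurred.
Brake command lost [AND]: Forward lidar faulted=not, Fallback module is out=occurs → not all inputs occur → does not occur.
Fallback branch down [OR]: Brake controller lost=not, Brake command lost=not → no input occurs → does not occur.
Redundant channel inoperative [OR]: Main planner stuck=occurs, B wheel-speed sensor stuck=not → at least one input occurs → occurs.
Planning chain lost [OR]: Outboard front camera degraded=occurs, #1 radar lost=occurs, Reserve brake actuator is down=occurs → at least one input occurs → occurs.
Actuation path lost [AND]: #1 CAN bus fails=occurs, Redundant channel inoperative=occurs, Planning chain lost=occurs → all inputs occur → occurs.
Autonomous vehicle fails to stop [AND]: Fallback branch down=not, Actuation path lost=occurs → not all inputs occur → does not occur.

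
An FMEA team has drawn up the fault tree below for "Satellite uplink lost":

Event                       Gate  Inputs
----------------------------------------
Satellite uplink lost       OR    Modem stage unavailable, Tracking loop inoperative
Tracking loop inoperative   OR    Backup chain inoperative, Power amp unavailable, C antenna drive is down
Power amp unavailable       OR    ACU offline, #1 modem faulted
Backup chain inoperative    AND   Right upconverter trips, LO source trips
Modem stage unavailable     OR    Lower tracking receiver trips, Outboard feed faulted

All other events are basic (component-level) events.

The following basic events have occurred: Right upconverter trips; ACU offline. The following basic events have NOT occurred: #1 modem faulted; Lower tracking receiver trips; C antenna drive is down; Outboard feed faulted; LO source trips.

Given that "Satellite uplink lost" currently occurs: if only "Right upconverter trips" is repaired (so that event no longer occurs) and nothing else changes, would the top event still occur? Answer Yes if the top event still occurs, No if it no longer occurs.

Counterfactual: set "Right upconverter trips" to not occurred.
Modem stage unavailable [OR]: Lower tracking receiver trips=not, Outboard feed faulted=not → no input occurs → does not occur.
Backup chain inoperative [AND]: Right upconverter trips=not, LO source trips=not → not all inputs occur → does not occur.
Power amp unavailable [OR]: ACU offline=occurs, #1 modem faulted=not → at least one input occurs → occurs.
Tracking loop inoperative [OR]: Backup chain inoperative=not, Power amp unavailable=occurs, C antenna drive is down=not → at least one input occurs → occurs.
Satellite uplink lost [OR]: Modem stage unavailable=not, Tracking loop inoperative=occurs → at least one input occurs → occurs.

Yes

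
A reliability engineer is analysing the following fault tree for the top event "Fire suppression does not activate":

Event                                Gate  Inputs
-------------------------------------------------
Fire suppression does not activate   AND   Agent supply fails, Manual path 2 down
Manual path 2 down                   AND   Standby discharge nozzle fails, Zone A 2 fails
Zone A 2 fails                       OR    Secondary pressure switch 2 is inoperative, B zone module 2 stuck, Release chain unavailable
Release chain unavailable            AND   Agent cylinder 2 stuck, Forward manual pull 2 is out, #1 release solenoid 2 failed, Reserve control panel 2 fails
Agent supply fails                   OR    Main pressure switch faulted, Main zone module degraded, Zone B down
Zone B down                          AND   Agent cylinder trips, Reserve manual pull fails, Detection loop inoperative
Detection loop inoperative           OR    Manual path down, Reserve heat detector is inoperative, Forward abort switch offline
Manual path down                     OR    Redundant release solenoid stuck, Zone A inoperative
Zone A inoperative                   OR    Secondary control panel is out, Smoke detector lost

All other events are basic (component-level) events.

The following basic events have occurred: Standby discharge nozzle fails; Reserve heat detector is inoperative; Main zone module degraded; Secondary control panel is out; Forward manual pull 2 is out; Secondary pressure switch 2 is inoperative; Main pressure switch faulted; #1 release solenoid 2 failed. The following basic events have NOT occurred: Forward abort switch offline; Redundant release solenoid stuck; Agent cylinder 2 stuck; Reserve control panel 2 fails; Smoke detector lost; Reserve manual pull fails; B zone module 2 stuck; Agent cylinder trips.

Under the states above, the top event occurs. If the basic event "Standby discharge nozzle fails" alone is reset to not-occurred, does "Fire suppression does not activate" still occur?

No

Counterfactual: set "Standby discharge nozzle fails" to not occurred.
Zone A inoperative [OR]: Secondary control panel is out=occurs, Smoke detector lost=not → at least one input occurs → occurs.
Manual path down [OR]: Redundant release solenoid stuck=not, Zone A inoperative=occurs → at least one input occurs → occurs.
Detection loop inoperative [OR]: Manual path down=occurs, Reserve heat detector is inoperative=occurs, Forward abort switch offline=not → at least one input occurs → occurs.
Zone B down [AND]: Agent cylinder trips=not, Reserve manual pull fails=not, Detection loop inoperative=occurs → not all inputs occur → does not occur.
Agent supply fails [OR]: Main pressure switch faulted=occurs, Main zone module degraded=occurs, Zone B down=not → at least one input occurs → occurs.
Release chain unavailable [AND]: Agent cylinder 2 stuck=not, Forward manual pull 2 is out=occurs, #1 release solenoid 2 failed=occurs, Reserve control panel 2 fails=not → not all inputs occur → does not occur.
Zone A 2 fails [OR]: Secondary pressure switch 2 is inoperative=occurs, B zone module 2 stuck=not, Release chain unavailable=not → at least one input occurs → occurs.
Manual path 2 down [AND]: Standby discharge nozzle fails=not, Zone A 2 fails=occurs → not all inputs occur → does not occur.
Fire suppression does not activate [AND]: Agent supply fails=occurs, Manual path 2 down=not → not all inputs occur → does not occur.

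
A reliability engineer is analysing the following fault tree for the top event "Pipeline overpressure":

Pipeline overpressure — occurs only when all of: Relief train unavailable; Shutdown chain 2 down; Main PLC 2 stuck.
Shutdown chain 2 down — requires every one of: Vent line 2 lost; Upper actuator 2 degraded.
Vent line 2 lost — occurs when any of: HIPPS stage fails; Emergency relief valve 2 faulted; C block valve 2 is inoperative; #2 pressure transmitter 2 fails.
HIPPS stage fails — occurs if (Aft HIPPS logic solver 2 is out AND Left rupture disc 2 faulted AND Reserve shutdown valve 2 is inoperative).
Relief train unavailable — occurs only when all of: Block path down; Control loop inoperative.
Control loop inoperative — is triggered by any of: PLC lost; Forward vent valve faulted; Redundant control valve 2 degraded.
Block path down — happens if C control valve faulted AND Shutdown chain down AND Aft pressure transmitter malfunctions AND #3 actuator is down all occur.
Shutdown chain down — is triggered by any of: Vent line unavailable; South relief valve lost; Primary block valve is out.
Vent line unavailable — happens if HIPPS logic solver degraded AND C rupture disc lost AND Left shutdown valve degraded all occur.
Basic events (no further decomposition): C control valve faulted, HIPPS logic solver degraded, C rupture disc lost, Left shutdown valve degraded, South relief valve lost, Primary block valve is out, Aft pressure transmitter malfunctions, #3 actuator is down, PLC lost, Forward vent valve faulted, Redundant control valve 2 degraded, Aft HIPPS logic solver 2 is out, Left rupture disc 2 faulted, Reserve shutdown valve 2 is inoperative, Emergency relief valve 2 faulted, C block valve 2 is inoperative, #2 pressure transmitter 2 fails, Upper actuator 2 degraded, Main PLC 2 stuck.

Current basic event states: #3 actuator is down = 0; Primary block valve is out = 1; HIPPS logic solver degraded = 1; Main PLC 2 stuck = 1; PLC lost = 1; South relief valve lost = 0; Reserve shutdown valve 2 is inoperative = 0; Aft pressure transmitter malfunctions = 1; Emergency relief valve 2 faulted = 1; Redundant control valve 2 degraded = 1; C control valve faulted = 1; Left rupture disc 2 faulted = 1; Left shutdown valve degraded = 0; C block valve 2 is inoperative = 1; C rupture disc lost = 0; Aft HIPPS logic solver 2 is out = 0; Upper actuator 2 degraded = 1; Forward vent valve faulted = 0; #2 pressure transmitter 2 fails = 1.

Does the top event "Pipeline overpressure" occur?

No

Vent line unavailable [AND]: HIPPS logic solver degraded=occurs, C rupture disc lost=not, Left shutdown valve degraded=not → not all inputs occur → does not occur.
Shutdown chain down [OR]: Vent line unavailable=not, South relief valve lost=not, Primary block valve is out=occurs → at least one input occurs → occurs.
Block path down [AND]: C control valve faulted=occurs, Shutdown chain down=occurs, Aft pressure transmitter malfunctions=occurs, #3 actuator is down=not → not all inputs occur → does not occur.
Control loop inoperative [OR]: PLC lost=occurs, Forward vent valve faulted=not, Redundant control valve 2 degraded=occurs → at least one input occurs → occurs.
Relief train unavailable [AND]: Block path down=not, Control loop inoperative=occurs → not all inputs occur → does not occur.
HIPPS stage fails [AND]: Aft HIPPS logic solver 2 is out=not, Left rupture disc 2 faulted=occurs, Reserve shutdown valve 2 is inoperative=not → not all inputs occur → does not occur.
Vent line 2 lost [OR]: HIPPS stage fails=not, Emergency relief valve 2 faulted=occurs, C block valve 2 is inoperative=occurs, #2 pressure transmitter 2 fails=occurs → at least one input occurs → occurs.
Shutdown chain 2 down [AND]: Vent line 2 lost=occurs, Upper actuator 2 degraded=occurs → all inputs occur → occurs.
Pipeline overpressure [AND]: Relief train unavailable=not, Shutdown chain 2 down=occurs, Main PLC 2 stuck=occurs → not all inputs occur → does not occur.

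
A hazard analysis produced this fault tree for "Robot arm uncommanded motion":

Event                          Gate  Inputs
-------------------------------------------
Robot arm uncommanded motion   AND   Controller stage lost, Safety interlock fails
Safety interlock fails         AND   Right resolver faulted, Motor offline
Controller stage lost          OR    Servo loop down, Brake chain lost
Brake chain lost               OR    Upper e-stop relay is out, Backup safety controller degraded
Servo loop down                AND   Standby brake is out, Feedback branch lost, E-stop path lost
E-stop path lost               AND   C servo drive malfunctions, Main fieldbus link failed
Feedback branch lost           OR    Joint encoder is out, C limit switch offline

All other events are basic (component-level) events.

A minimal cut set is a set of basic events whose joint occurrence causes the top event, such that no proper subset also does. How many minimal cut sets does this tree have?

4

Feedback branch lost [OR]: union of children's cut sets → 2 cut set(s).
E-stop path lost [AND]: one cut set from each child combined → 1 × 1 = 1 cut set(s).
Servo loop down [AND]: one cut set from each child combined → 1 × 2 × 1 = 2 cut set(s).
Brake chain lost [OR]: union of children's cut sets → 2 cut set(s).
Controller stage lost [OR]: union of children's cut sets → 4 cut set(s).
Safety interlock fails [AND]: one cut set from each child combined → 1 × 1 = 1 cut set(s).
Robot arm uncommanded motion [AND]: one cut set from each child combined → 4 × 1 = 4 cut set(s).
Minimal cut sets: {C servo drive malfunctions, Joint encoder is out, Main fieldbus link failed, Motor offline, Right resolver faulted, Standby brake is out}; {C limit switch offline, C servo drive malfunctions, Main fieldbus link failed, Motor offline, Right resolver faulted, Standby brake is out}; {Motor offline, Right resolver faulted, Upper e-stop relay is out}; {Backup safety controller degraded, Motor offline, Right resolver faulted}.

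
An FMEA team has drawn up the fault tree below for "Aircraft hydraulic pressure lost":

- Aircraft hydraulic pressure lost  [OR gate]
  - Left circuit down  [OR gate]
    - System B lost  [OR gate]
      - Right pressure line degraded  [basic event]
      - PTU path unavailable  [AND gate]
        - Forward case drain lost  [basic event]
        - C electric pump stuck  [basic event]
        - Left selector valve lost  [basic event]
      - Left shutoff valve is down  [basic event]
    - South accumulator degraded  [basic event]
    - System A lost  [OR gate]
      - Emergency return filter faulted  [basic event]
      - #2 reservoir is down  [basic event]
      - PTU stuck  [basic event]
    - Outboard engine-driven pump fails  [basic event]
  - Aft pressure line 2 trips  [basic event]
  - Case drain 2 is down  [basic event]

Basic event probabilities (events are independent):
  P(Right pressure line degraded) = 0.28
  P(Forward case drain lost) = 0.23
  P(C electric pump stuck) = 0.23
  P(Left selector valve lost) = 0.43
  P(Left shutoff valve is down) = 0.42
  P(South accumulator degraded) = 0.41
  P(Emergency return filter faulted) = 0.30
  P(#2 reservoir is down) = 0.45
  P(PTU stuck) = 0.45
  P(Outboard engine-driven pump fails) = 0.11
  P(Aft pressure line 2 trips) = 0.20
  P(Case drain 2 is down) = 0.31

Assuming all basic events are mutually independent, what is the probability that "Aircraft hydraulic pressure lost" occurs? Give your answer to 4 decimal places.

0.9750

P(PTU path unavailable) [AND] = 0.23 × 0.23 × 0.43 = 0.022747
P(System B lost) [OR] = 1 − (1−0.28) × (1−0.022747) × (1−0.42) = 0.591899
P(System A lost) [OR] = 1 − (1−0.30) × (1−0.45) × (1−0.45) = 0.788250
P(Left circuit down) [OR] = 1 − (1−0.591899) × (1−0.41) × (1−0.788250) × (1−0.11) = 0.954623
P(Aircraft hydraulic pressure lost) [OR] = 1 − (1−0.954623) × (1−0.20) × (1−0.31) = 0.974952
Rounded to 4 decimal places: P(Aircraft hydraulic pressure lost) ≈ 0.9750.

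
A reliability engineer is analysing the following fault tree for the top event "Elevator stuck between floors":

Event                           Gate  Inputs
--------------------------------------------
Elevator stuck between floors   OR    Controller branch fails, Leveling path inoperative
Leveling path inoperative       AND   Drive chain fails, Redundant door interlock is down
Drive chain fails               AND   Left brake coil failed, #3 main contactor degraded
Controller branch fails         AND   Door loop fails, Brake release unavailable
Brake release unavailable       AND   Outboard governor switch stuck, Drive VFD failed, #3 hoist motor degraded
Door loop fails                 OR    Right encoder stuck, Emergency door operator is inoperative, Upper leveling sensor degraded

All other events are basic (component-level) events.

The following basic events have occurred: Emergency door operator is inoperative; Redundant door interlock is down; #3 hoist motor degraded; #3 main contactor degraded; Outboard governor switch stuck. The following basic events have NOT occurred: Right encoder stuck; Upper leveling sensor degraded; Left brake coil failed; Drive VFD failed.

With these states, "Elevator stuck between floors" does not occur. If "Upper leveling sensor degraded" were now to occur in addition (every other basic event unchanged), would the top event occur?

No

Counterfactual: set "Upper leveling sensor degraded" to occurred.
Door loop fails [OR]: Right encoder stuck=not, Emergency door operator is inoperative=occurs, Upper leveling sensor degraded=occurs → at least one input occurs → occurs.
Brake release unavailable [AND]: Outboard governor switch stuck=occurs, Drive VFD failed=not, #3 hoist motor degraded=occurs → not all inputs occur → does not occur.
Controller branch fails [AND]: Door loop fails=occurs, Brake release unavailable=not → not all inputs occur → does not occur.
Drive chain fails [AND]: Left brake coil failed=not, #3 main contactor degraded=occurs → not all inputs occur → does not occur.
Leveling path inoperative [AND]: Drive chain fails=not, Redundant door interlock is down=occurs → not all inputs occur → does not occur.
Elevator stuck between floors [OR]: Controller branch fails=not, Leveling path inoperative=not → no input occurs → does not occur.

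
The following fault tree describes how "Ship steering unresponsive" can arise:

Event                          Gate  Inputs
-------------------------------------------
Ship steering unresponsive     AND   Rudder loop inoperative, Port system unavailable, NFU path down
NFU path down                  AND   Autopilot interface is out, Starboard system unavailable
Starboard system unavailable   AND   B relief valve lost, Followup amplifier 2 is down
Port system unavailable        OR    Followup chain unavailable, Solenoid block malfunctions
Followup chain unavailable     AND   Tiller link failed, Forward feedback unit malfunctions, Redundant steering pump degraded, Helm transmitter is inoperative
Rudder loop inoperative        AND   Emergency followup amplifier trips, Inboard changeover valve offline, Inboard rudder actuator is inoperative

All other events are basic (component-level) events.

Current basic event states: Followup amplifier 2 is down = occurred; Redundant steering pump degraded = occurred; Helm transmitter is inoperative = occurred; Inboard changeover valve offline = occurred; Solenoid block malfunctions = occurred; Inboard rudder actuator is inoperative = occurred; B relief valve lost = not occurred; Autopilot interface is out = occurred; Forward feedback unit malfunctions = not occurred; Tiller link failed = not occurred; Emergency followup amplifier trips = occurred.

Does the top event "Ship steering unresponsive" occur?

Rudder loop inoperative [AND]: Emergency followup amplifier trips=occurs, Inboard changeover valve offline=occurs, Inboard rudder actuator is inoperative=occurs → all inputs occur → occurs.
Followup chain unavailable [AND]: Tiller link failed=not, Forward feedback unit malfunctions=not, Redundant steering pump degraded=occurs, Helm transmitter is inoperative=occurs → not all inputs occur → does not occur.
Port system unavailable [OR]: Followup chain unavailable=not, Solenoid block malfunctions=occurs → at least one input occurs → occurs.
Starboard system unavailable [AND]: B relief valve lost=not, Followup amplifier 2 is down=occurs → not all inputs occur → does not occur.
NFU path down [AND]: Autopilot interface is out=occurs, Starboard system unavailable=not → not all inputs occur → does not occur.
Ship steering unresponsive [AND]: Rudder loop inoperative=occurs, Port system unavailable=occurs, NFU path down=not → not all inputs occur → does not occur.

No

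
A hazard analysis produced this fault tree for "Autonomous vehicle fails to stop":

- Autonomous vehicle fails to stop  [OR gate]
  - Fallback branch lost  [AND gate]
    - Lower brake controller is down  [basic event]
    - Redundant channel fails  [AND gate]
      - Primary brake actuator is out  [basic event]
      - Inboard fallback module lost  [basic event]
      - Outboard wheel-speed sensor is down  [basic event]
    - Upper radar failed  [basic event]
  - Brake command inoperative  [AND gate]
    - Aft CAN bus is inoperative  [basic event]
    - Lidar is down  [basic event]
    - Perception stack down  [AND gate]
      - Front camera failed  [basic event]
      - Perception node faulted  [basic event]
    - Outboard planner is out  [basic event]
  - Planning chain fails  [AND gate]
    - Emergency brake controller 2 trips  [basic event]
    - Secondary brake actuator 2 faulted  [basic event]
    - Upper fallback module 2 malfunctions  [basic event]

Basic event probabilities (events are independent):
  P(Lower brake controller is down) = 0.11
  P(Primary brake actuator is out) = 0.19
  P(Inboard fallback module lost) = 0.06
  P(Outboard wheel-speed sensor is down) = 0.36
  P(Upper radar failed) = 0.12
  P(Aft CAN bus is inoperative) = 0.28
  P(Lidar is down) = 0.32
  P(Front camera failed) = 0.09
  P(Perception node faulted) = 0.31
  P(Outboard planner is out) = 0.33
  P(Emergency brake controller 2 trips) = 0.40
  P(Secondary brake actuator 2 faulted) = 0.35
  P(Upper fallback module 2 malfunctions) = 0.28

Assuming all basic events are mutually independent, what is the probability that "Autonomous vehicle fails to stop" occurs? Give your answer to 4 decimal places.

P(Redundant channel fails) [AND] = 0.19 × 0.06 × 0.36 = 0.004104
P(Fallback branch lost) [AND] = 0.11 × 0.004104 × 0.12 = 0.000054
P(Perception stack down) [AND] = 0.09 × 0.31 = 0.027900
P(Brake command inoperative) [AND] = 0.28 × 0.32 × 0.027900 × 0.33 = 0.000825
P(Planning chain fails) [AND] = 0.40 × 0.35 × 0.28 = 0.039200
P(Autonomous vehicle fails to stop) [OR] = 1 − (1−0.000054) × (1−0.000825) × (1−0.039200) = 0.040045
Rounded to 4 decimal places: P(Autonomous vehicle fails to stop) ≈ 0.0400.

0.0400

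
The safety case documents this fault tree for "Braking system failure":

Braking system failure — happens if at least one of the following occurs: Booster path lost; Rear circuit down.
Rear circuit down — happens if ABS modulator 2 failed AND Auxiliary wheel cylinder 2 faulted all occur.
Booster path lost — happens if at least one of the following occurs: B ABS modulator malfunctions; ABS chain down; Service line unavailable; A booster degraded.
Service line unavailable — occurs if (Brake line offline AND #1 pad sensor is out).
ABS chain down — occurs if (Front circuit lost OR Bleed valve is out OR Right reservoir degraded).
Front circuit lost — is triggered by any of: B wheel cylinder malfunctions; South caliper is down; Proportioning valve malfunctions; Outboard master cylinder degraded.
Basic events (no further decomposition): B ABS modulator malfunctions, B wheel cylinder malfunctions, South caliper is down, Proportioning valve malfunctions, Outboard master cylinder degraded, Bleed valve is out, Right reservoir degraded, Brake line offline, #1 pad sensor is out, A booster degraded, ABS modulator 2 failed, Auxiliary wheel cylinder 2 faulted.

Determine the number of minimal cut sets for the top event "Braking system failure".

10

Front circuit lost [OR]: union of children's cut sets → 4 cut set(s).
ABS chain down [OR]: union of children's cut sets → 6 cut set(s).
Service line unavailable [AND]: one cut set from each child combined → 1 × 1 = 1 cut set(s).
Booster path lost [OR]: union of children's cut sets → 9 cut set(s).
Rear circuit down [AND]: one cut set from each child combined → 1 × 1 = 1 cut set(s).
Braking system failure [OR]: union of children's cut sets → 10 cut set(s).
Minimal cut sets: {B ABS modulator malfunctions}; {B wheel cylinder malfunctions}; {South caliper is down}; {Proportioning valve malfunctions}; {Outboard master cylinder degraded}; {Bleed valve is out}; {Right reservoir degraded}; {#1 pad sensor is out, Brake line offline}; {A booster degraded}; {ABS modulator 2 failed, Auxiliary wheel cylinder 2 faulted}.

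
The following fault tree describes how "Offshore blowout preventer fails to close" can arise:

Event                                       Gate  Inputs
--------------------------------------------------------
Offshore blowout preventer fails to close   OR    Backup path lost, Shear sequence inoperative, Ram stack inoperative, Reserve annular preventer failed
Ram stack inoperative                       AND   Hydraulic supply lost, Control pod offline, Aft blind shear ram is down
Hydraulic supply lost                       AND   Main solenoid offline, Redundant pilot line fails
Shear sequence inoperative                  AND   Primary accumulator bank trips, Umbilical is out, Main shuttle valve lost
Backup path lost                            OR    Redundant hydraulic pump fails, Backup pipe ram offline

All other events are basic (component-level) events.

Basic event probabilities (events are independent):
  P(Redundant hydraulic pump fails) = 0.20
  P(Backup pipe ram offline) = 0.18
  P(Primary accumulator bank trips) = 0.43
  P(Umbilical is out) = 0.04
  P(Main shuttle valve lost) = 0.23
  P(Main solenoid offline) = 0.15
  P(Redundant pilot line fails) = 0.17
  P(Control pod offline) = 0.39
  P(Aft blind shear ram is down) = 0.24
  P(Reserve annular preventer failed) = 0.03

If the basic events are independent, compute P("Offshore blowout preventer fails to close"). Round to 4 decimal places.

P(Backup path lost) [OR] = 1 − (1−0.20) × (1−0.18) = 0.344000
P(Shear sequence inoperative) [AND] = 0.43 × 0.04 × 0.23 = 0.003956
P(Hydraulic supply lost) [AND] = 0.15 × 0.17 = 0.025500
P(Ram stack inoperative) [AND] = 0.025500 × 0.39 × 0.24 = 0.002387
P(Offshore blowout preventer fails to close) [OR] = 1 − (1−0.344000) × (1−0.003956) × (1−0.002387) × (1−0.03) = 0.367710
Rounded to 4 decimal places: P(Offshore blowout preventer fails to close) ≈ 0.3677.

0.3677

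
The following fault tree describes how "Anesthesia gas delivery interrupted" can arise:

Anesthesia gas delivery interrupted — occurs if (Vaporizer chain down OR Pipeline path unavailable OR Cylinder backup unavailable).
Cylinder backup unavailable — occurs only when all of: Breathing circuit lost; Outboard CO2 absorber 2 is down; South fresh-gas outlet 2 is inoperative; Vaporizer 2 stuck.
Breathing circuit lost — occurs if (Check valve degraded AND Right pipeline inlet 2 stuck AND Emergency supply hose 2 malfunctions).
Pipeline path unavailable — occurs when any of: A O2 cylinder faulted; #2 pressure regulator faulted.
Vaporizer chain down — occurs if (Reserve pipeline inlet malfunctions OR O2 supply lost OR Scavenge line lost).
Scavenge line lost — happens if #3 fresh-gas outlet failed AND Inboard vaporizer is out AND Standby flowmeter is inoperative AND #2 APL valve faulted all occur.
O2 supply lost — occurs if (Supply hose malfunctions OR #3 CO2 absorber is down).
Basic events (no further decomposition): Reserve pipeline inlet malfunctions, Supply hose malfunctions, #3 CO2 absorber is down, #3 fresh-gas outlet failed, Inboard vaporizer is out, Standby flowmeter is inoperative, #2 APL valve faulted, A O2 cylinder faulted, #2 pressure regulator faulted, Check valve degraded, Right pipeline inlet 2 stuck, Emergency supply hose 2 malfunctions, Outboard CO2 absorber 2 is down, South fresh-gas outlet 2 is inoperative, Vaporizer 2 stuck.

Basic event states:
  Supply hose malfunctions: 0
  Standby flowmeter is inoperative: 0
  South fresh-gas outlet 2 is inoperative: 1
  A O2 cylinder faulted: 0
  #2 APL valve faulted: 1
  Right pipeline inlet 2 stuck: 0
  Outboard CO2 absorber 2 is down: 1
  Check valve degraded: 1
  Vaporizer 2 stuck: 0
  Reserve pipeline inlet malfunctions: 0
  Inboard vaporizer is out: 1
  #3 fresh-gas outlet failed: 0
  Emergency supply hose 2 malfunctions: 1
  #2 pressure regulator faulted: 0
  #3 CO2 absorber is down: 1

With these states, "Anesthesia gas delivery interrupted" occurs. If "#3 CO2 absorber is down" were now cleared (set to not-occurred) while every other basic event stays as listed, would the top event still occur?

No

Counterfactual: set "#3 CO2 absorber is down" to not occurred.
O2 supply lost [OR]: Supply hose malfunctions=not, #3 CO2 absorber is down=not → no input occurs → does not occur.
Scavenge line lost [AND]: #3 fresh-gas outlet failed=not, Inboard vaporizer is out=occurs, Standby flowmeter is inoperative=not, #2 APL valve faulted=occurs → not all inputs occur → does not occur.
Vaporizer chain down [OR]: Reserve pipeline inlet malfunctions=not, O2 supply lost=not, Scavenge line lost=not → no input occurs → does not occur.
Pipeline path unavailable [OR]: A O2 cylinder faulted=not, #2 pressure regulator faulted=not → no input occurs → does not occur.
Breathing circuit lost [AND]: Check valve degraded=occurs, Right pipeline inlet 2 stuck=not, Emergency supply hose 2 malfunctions=occurs → not all inputs occur → does not occur.
Cylinder backup unavailable [AND]: Breathing circuit lost=not, Outboard CO2 absorber 2 is down=occurs, South fresh-gas outlet 2 is inoperative=occurs, Vaporizer 2 stuck=not → not all inputs occur → does not occur.
Anesthesia gas delivery interrupted [OR]: Vaporizer chain down=not, Pipeline path unavailable=not, Cylinder backup unavailable=not → no input occurs → does not occur.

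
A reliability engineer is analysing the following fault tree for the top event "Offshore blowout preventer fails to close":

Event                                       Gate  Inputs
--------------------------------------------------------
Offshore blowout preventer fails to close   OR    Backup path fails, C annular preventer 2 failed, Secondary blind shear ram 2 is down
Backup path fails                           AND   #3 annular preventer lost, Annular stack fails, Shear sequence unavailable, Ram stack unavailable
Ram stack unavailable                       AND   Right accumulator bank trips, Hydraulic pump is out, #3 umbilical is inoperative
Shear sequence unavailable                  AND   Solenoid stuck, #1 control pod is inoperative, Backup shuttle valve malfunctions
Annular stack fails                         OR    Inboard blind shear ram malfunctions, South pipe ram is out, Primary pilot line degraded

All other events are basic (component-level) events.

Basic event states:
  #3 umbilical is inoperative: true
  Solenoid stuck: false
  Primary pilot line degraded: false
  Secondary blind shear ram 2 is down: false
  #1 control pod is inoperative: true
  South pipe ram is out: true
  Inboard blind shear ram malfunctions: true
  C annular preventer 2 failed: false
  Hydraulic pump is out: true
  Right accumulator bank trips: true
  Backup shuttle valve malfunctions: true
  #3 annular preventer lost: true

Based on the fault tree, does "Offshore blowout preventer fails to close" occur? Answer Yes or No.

Annular stack fails [OR]: Inboard blind shear ram malfunctions=occurs, South pipe ram is out=occurs, Primary pilot line degraded=not → at least one input occurs → occurs.
Shear sequence unavailable [AND]: Solenoid stuck=not, #1 control pod is inoperative=occurs, Backup shuttle valve malfunctions=occurs → not all inputs occur → does not occur.
Ram stack unavailable [AND]: Right accumulator bank trips=occurs, Hydraulic pump is out=occurs, #3 umbilical is inoperative=occurs → all inputs occur → occurs.
Backup path fails [AND]: #3 annular preventer lost=occurs, Annular stack fails=occurs, Shear sequence unavailable=not, Ram stack unavailable=occurs → not all inputs occur → does not occur.
Offshore blowout preventer fails to close [OR]: Backup path fails=not, C annular preventer 2 failed=not, Secondary blind shear ram 2 is down=not → no input occurs → does not occur.

No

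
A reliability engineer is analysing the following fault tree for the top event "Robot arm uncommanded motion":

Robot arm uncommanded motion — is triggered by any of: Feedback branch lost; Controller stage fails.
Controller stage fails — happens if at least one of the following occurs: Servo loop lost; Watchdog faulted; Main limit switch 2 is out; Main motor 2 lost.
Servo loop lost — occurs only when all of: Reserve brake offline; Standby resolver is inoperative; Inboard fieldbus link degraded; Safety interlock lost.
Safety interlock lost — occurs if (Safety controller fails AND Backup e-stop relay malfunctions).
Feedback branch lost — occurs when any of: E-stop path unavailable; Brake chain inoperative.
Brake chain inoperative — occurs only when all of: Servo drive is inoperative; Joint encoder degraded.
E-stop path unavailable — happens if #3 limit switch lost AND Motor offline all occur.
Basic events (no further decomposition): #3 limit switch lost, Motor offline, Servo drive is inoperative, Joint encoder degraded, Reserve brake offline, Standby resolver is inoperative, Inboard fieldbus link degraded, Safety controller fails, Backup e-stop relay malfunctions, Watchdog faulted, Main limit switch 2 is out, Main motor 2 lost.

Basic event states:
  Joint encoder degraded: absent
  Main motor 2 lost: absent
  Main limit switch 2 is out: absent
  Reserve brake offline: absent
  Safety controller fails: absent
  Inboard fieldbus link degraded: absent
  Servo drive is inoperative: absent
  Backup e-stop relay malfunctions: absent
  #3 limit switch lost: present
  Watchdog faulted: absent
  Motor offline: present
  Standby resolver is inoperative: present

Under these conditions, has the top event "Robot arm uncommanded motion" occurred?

Yes

E-stop path unavailable [AND]: #3 limit switch lost=occurs, Motor offline=occurs → all inputs occur → occurs.
Brake chain inoperative [AND]: Servo drive is inoperative=not, Joint encoder degraded=not → not all inputs occur → does not occur.
Feedback branch lost [OR]: E-stop path unavailable=occurs, Brake chain inoperative=not → at least one input occurs → occurs.
Safety interlock lost [AND]: Safety controller fails=not, Backup e-stop relay malfunctions=not → not all inputs occur → does not occur.
Servo loop lost [AND]: Reserve brake offline=not, Standby resolver is inoperative=occurs, Inboard fieldbus link degraded=not, Safety interlock lost=not → not all inputs occur → does not occur.
Controller stage fails [OR]: Servo loop lost=not, Watchdog faulted=not, Main limit switch 2 is out=not, Main motor 2 lost=not → no input occurs → does not occur.
Robot arm uncommanded motion [OR]: Feedback branch lost=occurs, Controller stage fails=not → at least one input occurs → occurs.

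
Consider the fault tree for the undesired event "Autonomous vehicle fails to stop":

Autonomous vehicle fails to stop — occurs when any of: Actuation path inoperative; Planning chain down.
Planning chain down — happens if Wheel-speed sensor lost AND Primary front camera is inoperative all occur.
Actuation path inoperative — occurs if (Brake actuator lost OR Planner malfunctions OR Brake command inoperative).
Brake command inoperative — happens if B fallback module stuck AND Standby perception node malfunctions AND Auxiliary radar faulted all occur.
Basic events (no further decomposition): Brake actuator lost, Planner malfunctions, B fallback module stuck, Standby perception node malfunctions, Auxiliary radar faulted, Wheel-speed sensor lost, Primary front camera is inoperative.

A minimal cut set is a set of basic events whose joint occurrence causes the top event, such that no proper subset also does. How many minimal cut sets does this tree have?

4

Brake command inoperative [AND]: one cut set from each child combined → 1 × 1 × 1 = 1 cut set(s).
Actuation path inoperative [OR]: union of children's cut sets → 3 cut set(s).
Planning chain down [AND]: one cut set from each child combined → 1 × 1 = 1 cut set(s).
Autonomous vehicle fails to stop [OR]: union of children's cut sets → 4 cut set(s).
Minimal cut sets: {Brake actuator lost}; {Planner malfunctions}; {Auxiliary radar faulted, B fallback module stuck, Standby perception node malfunctions}; {Primary front camera is inoperative, Wheel-speed sensor lost}.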